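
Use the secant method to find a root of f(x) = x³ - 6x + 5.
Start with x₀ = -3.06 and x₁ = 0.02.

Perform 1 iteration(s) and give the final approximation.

f(x) = x³ - 6x + 5
x₀ = -3.06, x₁ = 0.02

Secant formula: x_{n+1} = x_n - f(x_n)(x_n - x_{n-1})/(f(x_n) - f(x_{n-1}))

Iteration 1:
  f(-3.060000) = -5.292616
  f(0.020000) = 4.880008
  x_2 = 0.020000 - 4.880008×(0.020000 - (-3.060000))/(4.880008 - (-5.292616))
       = -1.457537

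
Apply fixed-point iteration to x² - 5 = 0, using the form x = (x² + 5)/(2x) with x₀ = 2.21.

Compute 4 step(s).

Equation: x² - 5 = 0
Fixed-point form: x = (x² + 5)/(2x)
x₀ = 2.21

x_1 = g(2.210000) = 2.236222
x_2 = g(2.236222) = 2.236068
x_3 = g(2.236068) = 2.236068
x_4 = g(2.236068) = 2.236068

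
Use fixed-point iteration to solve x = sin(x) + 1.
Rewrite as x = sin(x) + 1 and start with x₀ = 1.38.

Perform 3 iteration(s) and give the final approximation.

Equation: x = sin(x) + 1
Fixed-point form: x = sin(x) + 1
x₀ = 1.38

x_1 = g(1.380000) = 1.981854
x_2 = g(1.981854) = 1.916699
x_3 = g(1.916699) = 1.940770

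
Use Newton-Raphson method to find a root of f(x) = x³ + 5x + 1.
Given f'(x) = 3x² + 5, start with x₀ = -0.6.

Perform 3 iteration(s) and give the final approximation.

f(x) = x³ + 5x + 1
f'(x) = 3x² + 5
x₀ = -0.6

Newton-Raphson formula: x_{n+1} = x_n - f(x_n)/f'(x_n)

Iteration 1:
  f(-0.600000) = -2.216000
  f'(-0.600000) = 6.080000
  x_1 = -0.600000 - (-2.216000)/6.080000 = -0.235526
Iteration 2:
  f(-0.235526) = -0.190697
  f'(-0.235526) = 5.166418
  x_2 = -0.235526 - (-0.190697)/5.166418 = -0.198615
Iteration 3:
  f(-0.198615) = -0.000912
  f'(-0.198615) = 5.118344
  x_3 = -0.198615 - (-0.000912)/5.118344 = -0.198437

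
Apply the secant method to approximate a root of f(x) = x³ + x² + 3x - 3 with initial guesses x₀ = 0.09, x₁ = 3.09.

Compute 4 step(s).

f(x) = x³ + x² + 3x - 3
x₀ = 0.09, x₁ = 3.09

Secant formula: x_{n+1} = x_n - f(x_n)(x_n - x_{n-1})/(f(x_n) - f(x_{n-1}))

Iteration 1:
  f(0.090000) = -2.721171
  f(3.090000) = 45.321729
  x_2 = 3.090000 - 45.321729×(3.090000 - 0.090000)/(45.321729 - (-2.721171))
       = 0.259921
Iteration 2:
  f(3.090000) = 45.321729
  f(0.259921) = -2.135117
  x_3 = 0.259921 - (-2.135117)×(0.259921 - 3.090000)/(-2.135117 - 45.321729)
       = 0.387249
Iteration 3:
  f(0.259921) = -2.135117
  f(0.387249) = -1.630221
  x_4 = 0.387249 - (-1.630221)×(0.387249 - 0.259921)/(-1.630221 - (-2.135117))
       = 0.798366
Iteration 4:
  f(0.387249) = -1.630221
  f(0.798366) = 0.541352
  x_5 = 0.798366 - 0.541352×(0.798366 - 0.387249)/(0.541352 - (-1.630221))
       = 0.695878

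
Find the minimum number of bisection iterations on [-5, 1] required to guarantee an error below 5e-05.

We need (b-a)/2^n ≤ 5e-05
(1 - (-5))/2^n ≤ 5e-05
6/2^n ≤ 5e-05
2^n ≥ 120000
n ≥ log₂(120000) = 16.87
n ≥ 17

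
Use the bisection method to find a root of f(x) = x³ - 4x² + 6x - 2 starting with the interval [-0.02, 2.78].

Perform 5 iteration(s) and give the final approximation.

f(x) = x³ - 4x² + 6x - 2
Initial interval: [-0.02, 2.78]

Iteration 1:
  c_1 = (-0.020000 + 2.780000)/2 = 1.380000
  f(c_1) = f(1.380000) = 1.290472
  f(a) × f(c) < 0, new interval: [-0.020000, 1.380000]
Iteration 2:
  c_2 = (-0.020000 + 1.380000)/2 = 0.680000
  f(c_2) = f(0.680000) = 0.544832
  f(a) × f(c) < 0, new interval: [-0.020000, 0.680000]
Iteration 3:
  c_3 = (-0.020000 + 0.680000)/2 = 0.330000
  f(c_3) = f(0.330000) = -0.419663
  f(a) × f(c) ≥ 0, new interval: [0.330000, 0.680000]
Iteration 4:
  c_4 = (0.330000 + 0.680000)/2 = 0.505000
  f(c_4) = f(0.505000) = 0.138688
  f(a) × f(c) < 0, new interval: [0.330000, 0.505000]
Iteration 5:
  c_5 = (0.330000 + 0.505000)/2 = 0.417500
  f(c_5) = f(0.417500) = -0.119452
  f(a) × f(c) ≥ 0, new interval: [0.417500, 0.505000]

After 5 iteration(s), the approximation is c_5 = 0.417500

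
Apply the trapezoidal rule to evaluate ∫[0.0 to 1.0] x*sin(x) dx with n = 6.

f(x) = x*sin(x)
a = 0.0, b = 1.0, n = 6
h = (b - a)/n = 0.166667

Trapezoidal rule: (h/2)[f(x₀) + 2f(x₁) + 2f(x₂) + ... + f(xₙ)]

x_0 = 0.0000, f(x_0) = 0.000000, coefficient = 1
x_1 = 0.1667, f(x_1) = 0.027649, coefficient = 2
x_2 = 0.3333, f(x_2) = 0.109065, coefficient = 2
x_3 = 0.5000, f(x_3) = 0.239713, coefficient = 2
x_4 = 0.6667, f(x_4) = 0.412247, coefficient = 2
x_5 = 0.8333, f(x_5) = 0.616814, coefficient = 2
x_6 = 1.0000, f(x_6) = 0.841471, coefficient = 1

I ≈ (0.166667/2) × 3.652446 = 0.304371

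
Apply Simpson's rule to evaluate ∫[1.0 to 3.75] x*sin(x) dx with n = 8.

f(x) = x*sin(x)
a = 1.0, b = 3.75, n = 8
h = (b - a)/n = 0.343750

Simpson's rule: (h/3)[f(x₀) + 4f(x₁) + 2f(x₂) + ... + f(xₙ)]

x_0 = 1.0000, f(x_0) = 0.841471, coefficient = 1
x_1 = 1.3438, f(x_1) = 1.309263, coefficient = 4
x_2 = 1.6875, f(x_2) = 1.676021, coefficient = 2
x_3 = 2.0312, f(x_3) = 1.819697, coefficient = 4
x_4 = 2.3750, f(x_4) = 1.647502, coefficient = 2
x_5 = 2.7188, f(x_5) = 1.115651, coefficient = 4
x_6 = 3.0625, f(x_6) = 0.241969, coefficient = 2
x_7 = 3.4062, f(x_7) = -0.891002, coefficient = 4
x_8 = 3.7500, f(x_8) = -2.143355, coefficient = 1

I ≈ (0.343750/3) × 19.243539 = 2.204989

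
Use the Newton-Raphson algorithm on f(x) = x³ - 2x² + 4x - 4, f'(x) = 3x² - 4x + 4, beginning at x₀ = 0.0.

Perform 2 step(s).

f(x) = x³ - 2x² + 4x - 4
f'(x) = 3x² - 4x + 4
x₀ = 0.0

Newton-Raphson formula: x_{n+1} = x_n - f(x_n)/f'(x_n)

Iteration 1:
  f(0.000000) = -4.000000
  f'(0.000000) = 4.000000
  x_1 = 0.000000 - (-4.000000)/4.000000 = 1.000000
Iteration 2:
  f(1.000000) = -1.000000
  f'(1.000000) = 3.000000
  x_2 = 1.000000 - (-1.000000)/3.000000 = 1.333333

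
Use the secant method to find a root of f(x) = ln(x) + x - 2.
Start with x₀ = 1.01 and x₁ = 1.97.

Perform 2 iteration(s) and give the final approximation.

f(x) = ln(x) + x - 2
x₀ = 1.01, x₁ = 1.97

Secant formula: x_{n+1} = x_n - f(x_n)(x_n - x_{n-1})/(f(x_n) - f(x_{n-1}))

Iteration 1:
  f(1.010000) = -0.980050
  f(1.970000) = 0.648034
  x_2 = 1.970000 - 0.648034×(1.970000 - 1.010000)/(0.648034 - (-0.980050))
       = 1.587887
Iteration 2:
  f(1.970000) = 0.648034
  f(1.587887) = 0.050291
  x_3 = 1.587887 - 0.050291×(1.587887 - 1.970000)/(0.050291 - 0.648034)
       = 1.555738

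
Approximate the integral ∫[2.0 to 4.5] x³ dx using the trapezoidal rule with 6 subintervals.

f(x) = x³
a = 2.0, b = 4.5, n = 6
h = (b - a)/n = 0.416667

Trapezoidal rule: (h/2)[f(x₀) + 2f(x₁) + 2f(x₂) + ... + f(xₙ)]

x_0 = 2.0000, f(x_0) = 8.000000, coefficient = 1
x_1 = 2.4167, f(x_1) = 14.114005, coefficient = 2
x_2 = 2.8333, f(x_2) = 22.745370, coefficient = 2
x_3 = 3.2500, f(x_3) = 34.328125, coefficient = 2
x_4 = 3.6667, f(x_4) = 49.296296, coefficient = 2
x_5 = 4.0833, f(x_5) = 68.083912, coefficient = 2
x_6 = 4.5000, f(x_6) = 91.125000, coefficient = 1

I ≈ (0.416667/2) × 476.260417 = 99.220920
Exact value: 98.515625
Error: 0.705295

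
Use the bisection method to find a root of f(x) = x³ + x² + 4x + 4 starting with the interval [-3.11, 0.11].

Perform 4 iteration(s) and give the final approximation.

f(x) = x³ + x² + 4x + 4
Initial interval: [-3.11, 0.11]

Iteration 1:
  c_1 = (-3.110000 + 0.110000)/2 = -1.500000
  f(c_1) = f(-1.500000) = -3.125000
  f(a) × f(c) ≥ 0, new interval: [-1.500000, 0.110000]
Iteration 2:
  c_2 = (-1.500000 + 0.110000)/2 = -0.695000
  f(c_2) = f(-0.695000) = 1.367323
  f(a) × f(c) < 0, new interval: [-1.500000, -0.695000]
Iteration 3:
  c_3 = (-1.500000 + (-0.695000))/2 = -1.097500
  f(c_3) = f(-1.097500) = -0.507439
  f(a) × f(c) ≥ 0, new interval: [-1.097500, -0.695000]
Iteration 4:
  c_4 = (-1.097500 + (-0.695000))/2 = -0.896250
  f(c_4) = f(-0.896250) = 0.498339
  f(a) × f(c) < 0, new interval: [-1.097500, -0.896250]

After 4 iteration(s), the approximation is c_4 = -0.896250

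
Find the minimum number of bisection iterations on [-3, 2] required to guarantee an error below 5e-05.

We need (b-a)/2^n ≤ 5e-05
(2 - (-3))/2^n ≤ 5e-05
5/2^n ≤ 5e-05
2^n ≥ 100000
n ≥ log₂(100000) = 16.61
n ≥ 17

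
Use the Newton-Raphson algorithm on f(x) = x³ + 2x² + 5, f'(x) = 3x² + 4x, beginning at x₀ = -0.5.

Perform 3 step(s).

f(x) = x³ + 2x² + 5
f'(x) = 3x² + 4x
x₀ = -0.5

Newton-Raphson formula: x_{n+1} = x_n - f(x_n)/f'(x_n)

Iteration 1:
  f(-0.500000) = 5.375000
  f'(-0.500000) = -1.250000
  x_1 = -0.500000 - 5.375000/(-1.250000) = 3.800000
Iteration 2:
  f(3.800000) = 88.752000
  f'(3.800000) = 58.520000
  x_2 = 3.800000 - 88.752000/58.520000 = 2.283390
Iteration 3:
  f(2.283390) = 27.333045
  f'(2.283390) = 24.775175
  x_3 = 2.283390 - 27.333045/24.775175 = 1.180147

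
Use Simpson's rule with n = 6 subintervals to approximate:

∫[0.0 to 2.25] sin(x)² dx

f(x) = sin(x)²
a = 0.0, b = 2.25, n = 6
h = (b - a)/n = 0.375000

Simpson's rule: (h/3)[f(x₀) + 4f(x₁) + 2f(x₂) + ... + f(xₙ)]

x_0 = 0.0000, f(x_0) = 0.000000, coefficient = 1
x_1 = 0.3750, f(x_1) = 0.134156, coefficient = 4
x_2 = 0.7500, f(x_2) = 0.464631, coefficient = 2
x_3 = 1.1250, f(x_3) = 0.814087, coefficient = 4
x_4 = 1.5000, f(x_4) = 0.994996, coefficient = 2
x_5 = 1.8750, f(x_5) = 0.910280, coefficient = 4
x_6 = 2.2500, f(x_6) = 0.605398, coefficient = 1

I ≈ (0.375000/3) × 10.958741 = 1.369843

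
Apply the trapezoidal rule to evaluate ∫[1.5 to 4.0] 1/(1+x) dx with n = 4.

f(x) = 1/(1+x)
a = 1.5, b = 4.0, n = 4
h = (b - a)/n = 0.625000

Trapezoidal rule: (h/2)[f(x₀) + 2f(x₁) + 2f(x₂) + ... + f(xₙ)]

x_0 = 1.5000, f(x_0) = 0.400000, coefficient = 1
x_1 = 2.1250, f(x_1) = 0.320000, coefficient = 2
x_2 = 2.7500, f(x_2) = 0.266667, coefficient = 2
x_3 = 3.3750, f(x_3) = 0.228571, coefficient = 2
x_4 = 4.0000, f(x_4) = 0.200000, coefficient = 1

I ≈ (0.625000/2) × 2.230476 = 0.697024
Exact value: 0.693147
Error: 0.003877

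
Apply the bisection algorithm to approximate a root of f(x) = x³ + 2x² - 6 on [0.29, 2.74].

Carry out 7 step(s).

f(x) = x³ + 2x² - 6
Initial interval: [0.29, 2.74]

Iteration 1:
  c_1 = (0.290000 + 2.740000)/2 = 1.515000
  f(c_1) = f(1.515000) = 2.067716
  f(a) × f(c) < 0, new interval: [0.290000, 1.515000]
Iteration 2:
  c_2 = (0.290000 + 1.515000)/2 = 0.902500
  f(c_2) = f(0.902500) = -3.635896
  f(a) × f(c) ≥ 0, new interval: [0.902500, 1.515000]
Iteration 3:
  c_3 = (0.902500 + 1.515000)/2 = 1.208750
  f(c_3) = f(1.208750) = -1.311771
  f(a) × f(c) ≥ 0, new interval: [1.208750, 1.515000]
Iteration 4:
  c_4 = (1.208750 + 1.515000)/2 = 1.361875
  f(c_4) = f(1.361875) = 0.235281
  f(a) × f(c) < 0, new interval: [1.208750, 1.361875]
Iteration 5:
  c_5 = (1.208750 + 1.361875)/2 = 1.285313
  f(c_5) = f(1.285313) = -0.572571
  f(a) × f(c) ≥ 0, new interval: [1.285313, 1.361875]
Iteration 6:
  c_6 = (1.285313 + 1.361875)/2 = 1.323594
  f(c_6) = f(1.323594) = -0.177395
  f(a) × f(c) ≥ 0, new interval: [1.323594, 1.361875]
Iteration 7:
  c_7 = (1.323594 + 1.361875)/2 = 1.342734
  f(c_7) = f(1.342734) = 0.026735
  f(a) × f(c) < 0, new interval: [1.323594, 1.342734]

After 7 iteration(s), the approximation is c_7 = 1.342734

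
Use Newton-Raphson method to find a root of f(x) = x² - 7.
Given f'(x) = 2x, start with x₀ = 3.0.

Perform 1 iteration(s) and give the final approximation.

f(x) = x² - 7
f'(x) = 2x
x₀ = 3.0

Newton-Raphson formula: x_{n+1} = x_n - f(x_n)/f'(x_n)

Iteration 1:
  f(3.000000) = 2.000000
  f'(3.000000) = 6.000000
  x_1 = 3.000000 - 2.000000/6.000000 = 2.666667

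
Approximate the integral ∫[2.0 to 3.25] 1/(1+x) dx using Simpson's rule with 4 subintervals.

f(x) = 1/(1+x)
a = 2.0, b = 3.25, n = 4
h = (b - a)/n = 0.312500

Simpson's rule: (h/3)[f(x₀) + 4f(x₁) + 2f(x₂) + ... + f(xₙ)]

x_0 = 2.0000, f(x_0) = 0.333333, coefficient = 1
x_1 = 2.3125, f(x_1) = 0.301887, coefficient = 4
x_2 = 2.6250, f(x_2) = 0.275862, coefficient = 2
x_3 = 2.9375, f(x_3) = 0.253968, coefficient = 4
x_4 = 3.2500, f(x_4) = 0.235294, coefficient = 1

I ≈ (0.312500/3) × 3.343772 = 0.348310
Exact value: 0.348307
Error: 0.000003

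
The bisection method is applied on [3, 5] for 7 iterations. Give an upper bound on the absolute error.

Bisection error bound: |error| ≤ (b-a)/2^n
|error| ≤ (5 - 3)/2^7 = 2/2^7
|error| ≤ 0.0156250000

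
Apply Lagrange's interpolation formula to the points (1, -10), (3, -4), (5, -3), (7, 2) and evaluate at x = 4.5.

Lagrange interpolation formula:
P(x) = Σ yᵢ × Lᵢ(x)
where Lᵢ(x) = Π_{j≠i} (x - xⱼ)/(xᵢ - xⱼ)

L_0(4.5) = (4.5 - 3)/(1 - 3) × (4.5 - 5)/(1 - 5) × (4.5 - 7)/(1 - 7) = -0.039062
L_1(4.5) = (4.5 - 1)/(3 - 1) × (4.5 - 5)/(3 - 5) × (4.5 - 7)/(3 - 7) = 0.273438
L_2(4.5) = (4.5 - 1)/(5 - 1) × (4.5 - 3)/(5 - 3) × (4.5 - 7)/(5 - 7) = 0.820312
L_3(4.5) = (4.5 - 1)/(7 - 1) × (4.5 - 3)/(7 - 3) × (4.5 - 5)/(7 - 5) = -0.054688

P(4.5) = (-10)×L_0(4.5) + (-4)×L_1(4.5) + (-3)×L_2(4.5) + 2×L_3(4.5)
P(4.5) = -3.273438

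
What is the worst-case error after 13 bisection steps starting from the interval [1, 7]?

Bisection error bound: |error| ≤ (b-a)/2^n
|error| ≤ (7 - 1)/2^13 = 6/2^13
|error| ≤ 0.0007324219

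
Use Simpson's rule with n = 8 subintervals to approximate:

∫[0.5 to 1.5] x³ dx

f(x) = x³
a = 0.5, b = 1.5, n = 8
h = (b - a)/n = 0.125000

Simpson's rule: (h/3)[f(x₀) + 4f(x₁) + 2f(x₂) + ... + f(xₙ)]

x_0 = 0.5000, f(x_0) = 0.125000, coefficient = 1
x_1 = 0.6250, f(x_1) = 0.244141, coefficient = 4
x_2 = 0.7500, f(x_2) = 0.421875, coefficient = 2
x_3 = 0.8750, f(x_3) = 0.669922, coefficient = 4
x_4 = 1.0000, f(x_4) = 1.000000, coefficient = 2
x_5 = 1.1250, f(x_5) = 1.423828, coefficient = 4
x_6 = 1.2500, f(x_6) = 1.953125, coefficient = 2
x_7 = 1.3750, f(x_7) = 2.599609, coefficient = 4
x_8 = 1.5000, f(x_8) = 3.375000, coefficient = 1

I ≈ (0.125000/3) × 30.000000 = 1.250000
Exact value: 1.250000
Error: 0.000000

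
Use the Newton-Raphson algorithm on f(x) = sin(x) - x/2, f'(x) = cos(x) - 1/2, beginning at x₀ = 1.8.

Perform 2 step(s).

f(x) = sin(x) - x/2
f'(x) = cos(x) - 1/2
x₀ = 1.8

Newton-Raphson formula: x_{n+1} = x_n - f(x_n)/f'(x_n)

Iteration 1:
  f(1.800000) = 0.073848
  f'(1.800000) = -0.727202
  x_1 = 1.800000 - 0.073848/(-0.727202) = 1.901550
Iteration 2:
  f(1.901550) = -0.004977
  f'(1.901550) = -0.824756
  x_2 = 1.901550 - (-0.004977)/(-0.824756) = 1.895515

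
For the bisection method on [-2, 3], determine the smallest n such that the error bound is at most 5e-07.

We need (b-a)/2^n ≤ 5e-07
(3 - (-2))/2^n ≤ 5e-07
5/2^n ≤ 5e-07
2^n ≥ 10000000
n ≥ log₂(10000000) = 23.25
n ≥ 24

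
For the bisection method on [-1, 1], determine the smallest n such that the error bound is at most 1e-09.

We need (b-a)/2^n ≤ 1e-09
(1 - (-1))/2^n ≤ 1e-09
2/2^n ≤ 1e-09
2^n ≥ 2000000000
n ≥ log₂(2000000000) = 30.90
n ≥ 31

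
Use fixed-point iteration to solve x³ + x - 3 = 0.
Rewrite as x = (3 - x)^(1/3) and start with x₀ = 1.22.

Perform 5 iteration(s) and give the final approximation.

Equation: x³ + x - 3 = 0
Fixed-point form: x = (3 - x)^(1/3)
x₀ = 1.22

x_1 = g(1.220000) = 1.211918
x_2 = g(1.211918) = 1.213750
x_3 = g(1.213750) = 1.213335
x_4 = g(1.213335) = 1.213429
x_5 = g(1.213429) = 1.213408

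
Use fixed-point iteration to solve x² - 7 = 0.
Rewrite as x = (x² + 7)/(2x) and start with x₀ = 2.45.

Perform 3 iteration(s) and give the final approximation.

Equation: x² - 7 = 0
Fixed-point form: x = (x² + 7)/(2x)
x₀ = 2.45

x_1 = g(2.450000) = 2.653571
x_2 = g(2.653571) = 2.645763
x_3 = g(2.645763) = 2.645751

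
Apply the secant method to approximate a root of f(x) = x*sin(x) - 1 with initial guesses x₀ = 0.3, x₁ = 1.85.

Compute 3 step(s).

f(x) = x*sin(x) - 1
x₀ = 0.3, x₁ = 1.85

Secant formula: x_{n+1} = x_n - f(x_n)(x_n - x_{n-1})/(f(x_n) - f(x_{n-1}))

Iteration 1:
  f(0.300000) = -0.911344
  f(1.850000) = 0.778359
  x_2 = 1.850000 - 0.778359×(1.850000 - 0.300000)/(0.778359 - (-0.911344))
       = 1.135995
Iteration 2:
  f(1.850000) = 0.778359
  f(1.135995) = 0.030295
  x_3 = 1.135995 - 0.030295×(1.135995 - 1.850000)/(0.030295 - 0.778359)
       = 1.107079
Iteration 3:
  f(1.135995) = 0.030295
  f(1.107079) = -0.009832
  x_4 = 1.107079 - (-0.009832)×(1.107079 - 1.135995)/(-0.009832 - 0.030295)
       = 1.114165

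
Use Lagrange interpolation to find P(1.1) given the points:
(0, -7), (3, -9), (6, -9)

Lagrange interpolation formula:
P(x) = Σ yᵢ × Lᵢ(x)
where Lᵢ(x) = Π_{j≠i} (x - xⱼ)/(xᵢ - xⱼ)

L_0(1.1) = (1.1 - 3)/(0 - 3) × (1.1 - 6)/(0 - 6) = 0.517222
L_1(1.1) = (1.1 - 0)/(3 - 0) × (1.1 - 6)/(3 - 6) = 0.598889
L_2(1.1) = (1.1 - 0)/(6 - 0) × (1.1 - 3)/(6 - 3) = -0.116111

P(1.1) = (-7)×L_0(1.1) + (-9)×L_1(1.1) + (-9)×L_2(1.1)
P(1.1) = -7.965556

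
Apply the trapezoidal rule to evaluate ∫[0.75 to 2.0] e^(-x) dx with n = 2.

f(x) = e^(-x)
a = 0.75, b = 2.0, n = 2
h = (b - a)/n = 0.625000

Trapezoidal rule: (h/2)[f(x₀) + 2f(x₁) + 2f(x₂) + ... + f(xₙ)]

x_0 = 0.7500, f(x_0) = 0.472367, coefficient = 1
x_1 = 1.3750, f(x_1) = 0.252840, coefficient = 2
x_2 = 2.0000, f(x_2) = 0.135335, coefficient = 1

I ≈ (0.625000/2) × 1.113381 = 0.347932
Exact value: 0.337031
Error: 0.010900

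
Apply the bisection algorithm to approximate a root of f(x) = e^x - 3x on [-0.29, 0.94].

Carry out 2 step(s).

f(x) = e^x - 3x
Initial interval: [-0.29, 0.94]

Iteration 1:
  c_1 = (-0.290000 + 0.940000)/2 = 0.325000
  f(c_1) = f(0.325000) = 0.409031
  f(a) × f(c) ≥ 0, new interval: [0.325000, 0.940000]
Iteration 2:
  c_2 = (0.325000 + 0.940000)/2 = 0.632500
  f(c_2) = f(0.632500) = -0.015190
  f(a) × f(c) < 0, new interval: [0.325000, 0.632500]

After 2 iteration(s), the approximation is c_2 = 0.632500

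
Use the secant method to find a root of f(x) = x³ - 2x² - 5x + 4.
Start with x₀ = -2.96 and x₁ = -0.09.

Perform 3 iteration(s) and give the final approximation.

f(x) = x³ - 2x² - 5x + 4
x₀ = -2.96, x₁ = -0.09

Secant formula: x_{n+1} = x_n - f(x_n)(x_n - x_{n-1})/(f(x_n) - f(x_{n-1}))

Iteration 1:
  f(-2.960000) = -24.657536
  f(-0.090000) = 4.433071
  x_2 = -0.090000 - 4.433071×(-0.090000 - (-2.960000))/(4.433071 - (-24.657536))
       = -0.527355
Iteration 2:
  f(-0.090000) = 4.433071
  f(-0.527355) = 5.933909
  x_3 = -0.527355 - 5.933909×(-0.527355 - (-0.090000))/(5.933909 - 4.433071)
       = 1.201828
Iteration 3:
  f(-0.527355) = 5.933909
  f(1.201828) = -3.162013
  x_4 = 1.201828 - (-3.162013)×(1.201828 - (-0.527355))/(-3.162013 - 5.933909)
       = 0.600713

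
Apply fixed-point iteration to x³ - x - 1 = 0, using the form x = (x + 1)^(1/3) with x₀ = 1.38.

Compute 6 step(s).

Equation: x³ - x - 1 = 0
Fixed-point form: x = (x + 1)^(1/3)
x₀ = 1.38

x_1 = g(1.380000) = 1.335136
x_2 = g(1.335136) = 1.326694
x_3 = g(1.326694) = 1.325093
x_4 = g(1.325093) = 1.324789
x_5 = g(1.324789) = 1.324731
x_6 = g(1.324731) = 1.324721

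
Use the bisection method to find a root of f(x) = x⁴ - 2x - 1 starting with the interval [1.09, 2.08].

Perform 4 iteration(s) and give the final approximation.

f(x) = x⁴ - 2x - 1
Initial interval: [1.09, 2.08]

Iteration 1:
  c_1 = (1.090000 + 2.080000)/2 = 1.585000
  f(c_1) = f(1.585000) = 2.141274
  f(a) × f(c) < 0, new interval: [1.090000, 1.585000]
Iteration 2:
  c_2 = (1.090000 + 1.585000)/2 = 1.337500
  f(c_2) = f(1.337500) = -0.474814
  f(a) × f(c) ≥ 0, new interval: [1.337500, 1.585000]
Iteration 3:
  c_3 = (1.337500 + 1.585000)/2 = 1.461250
  f(c_3) = f(1.461250) = 0.636799
  f(a) × f(c) < 0, new interval: [1.337500, 1.461250]
Iteration 4:
  c_4 = (1.337500 + 1.461250)/2 = 1.399375
  f(c_4) = f(1.399375) = 0.035995
  f(a) × f(c) < 0, new interval: [1.337500, 1.399375]

After 4 iteration(s), the approximation is c_4 = 1.399375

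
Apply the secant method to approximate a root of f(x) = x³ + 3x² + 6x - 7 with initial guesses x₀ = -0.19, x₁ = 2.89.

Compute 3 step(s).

f(x) = x³ + 3x² + 6x - 7
x₀ = -0.19, x₁ = 2.89

Secant formula: x_{n+1} = x_n - f(x_n)(x_n - x_{n-1})/(f(x_n) - f(x_{n-1}))

Iteration 1:
  f(-0.190000) = -8.038559
  f(2.890000) = 59.533869
  x_2 = 2.890000 - 59.533869×(2.890000 - (-0.190000))/(59.533869 - (-8.038559))
       = 0.176403
Iteration 2:
  f(2.890000) = 59.533869
  f(0.176403) = -5.842736
  x_3 = 0.176403 - (-5.842736)×(0.176403 - 2.890000)/(-5.842736 - 59.533869)
       = 0.418919
Iteration 3:
  f(0.176403) = -5.842736
  f(0.418919) = -3.886492
  x_4 = 0.418919 - (-3.886492)×(0.418919 - 0.176403)/(-3.886492 - (-5.842736))
       = 0.900727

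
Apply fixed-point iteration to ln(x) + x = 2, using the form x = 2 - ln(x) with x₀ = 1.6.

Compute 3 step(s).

Equation: ln(x) + x = 2
Fixed-point form: x = 2 - ln(x)
x₀ = 1.6

x_1 = g(1.600000) = 1.529996
x_2 = g(1.529996) = 1.574735
x_3 = g(1.574735) = 1.545913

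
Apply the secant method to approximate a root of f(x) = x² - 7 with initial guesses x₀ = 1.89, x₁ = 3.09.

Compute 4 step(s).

f(x) = x² - 7
x₀ = 1.89, x₁ = 3.09

Secant formula: x_{n+1} = x_n - f(x_n)(x_n - x_{n-1})/(f(x_n) - f(x_{n-1}))

Iteration 1:
  f(1.890000) = -3.427900
  f(3.090000) = 2.548100
  x_2 = 3.090000 - 2.548100×(3.090000 - 1.890000)/(2.548100 - (-3.427900))
       = 2.578333
Iteration 2:
  f(3.090000) = 2.548100
  f(2.578333) = -0.352197
  x_3 = 2.578333 - (-0.352197)×(2.578333 - 3.090000)/(-0.352197 - 2.548100)
       = 2.640468
Iteration 3:
  f(2.578333) = -0.352197
  f(2.640468) = -0.027931
  x_4 = 2.640468 - (-0.027931)×(2.640468 - 2.578333)/(-0.027931 - (-0.352197))
       = 2.645820
Iteration 4:
  f(2.640468) = -0.027931
  f(2.645820) = 0.000361
  x_5 = 2.645820 - 0.000361×(2.645820 - 2.640468)/(0.000361 - (-0.027931))
       = 2.645751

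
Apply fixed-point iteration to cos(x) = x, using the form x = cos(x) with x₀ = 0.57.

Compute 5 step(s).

Equation: cos(x) = x
Fixed-point form: x = cos(x)
x₀ = 0.57

x_1 = g(0.570000) = 0.841901
x_2 = g(0.841901) = 0.666046
x_3 = g(0.666046) = 0.786271
x_4 = g(0.786271) = 0.706489
x_5 = g(0.706489) = 0.760646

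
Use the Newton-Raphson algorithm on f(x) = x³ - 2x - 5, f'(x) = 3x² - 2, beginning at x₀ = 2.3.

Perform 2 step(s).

f(x) = x³ - 2x - 5
f'(x) = 3x² - 2
x₀ = 2.3

Newton-Raphson formula: x_{n+1} = x_n - f(x_n)/f'(x_n)

Iteration 1:
  f(2.300000) = 2.567000
  f'(2.300000) = 13.870000
  x_1 = 2.300000 - 2.567000/13.870000 = 2.114924
Iteration 2:
  f(2.114924) = 0.230006
  f'(2.114924) = 11.418714
  x_2 = 2.114924 - 0.230006/11.418714 = 2.094781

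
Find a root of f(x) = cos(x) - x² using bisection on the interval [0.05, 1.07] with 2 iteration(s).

f(x) = cos(x) - x²
Initial interval: [0.05, 1.07]

Iteration 1:
  c_1 = (0.050000 + 1.070000)/2 = 0.560000
  f(c_1) = f(0.560000) = 0.533655
  f(a) × f(c) ≥ 0, new interval: [0.560000, 1.070000]
Iteration 2:
  c_2 = (0.560000 + 1.070000)/2 = 0.815000
  f(c_2) = f(0.815000) = 0.021643
  f(a) × f(c) ≥ 0, new interval: [0.815000, 1.070000]

After 2 iteration(s), the approximation is c_2 = 0.815000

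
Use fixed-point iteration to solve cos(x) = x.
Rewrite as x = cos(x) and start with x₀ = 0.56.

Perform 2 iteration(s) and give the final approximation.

Equation: cos(x) = x
Fixed-point form: x = cos(x)
x₀ = 0.56

x_1 = g(0.560000) = 0.847255
x_2 = g(0.847255) = 0.662043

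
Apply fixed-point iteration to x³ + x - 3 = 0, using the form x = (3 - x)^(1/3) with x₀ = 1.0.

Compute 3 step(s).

Equation: x³ + x - 3 = 0
Fixed-point form: x = (3 - x)^(1/3)
x₀ = 1.0

x_1 = g(1.000000) = 1.259921
x_2 = g(1.259921) = 1.202790
x_3 = g(1.202790) = 1.215812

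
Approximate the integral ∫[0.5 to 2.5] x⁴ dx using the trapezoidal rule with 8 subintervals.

f(x) = x⁴
a = 0.5, b = 2.5, n = 8
h = (b - a)/n = 0.250000

Trapezoidal rule: (h/2)[f(x₀) + 2f(x₁) + 2f(x₂) + ... + f(xₙ)]

x_0 = 0.5000, f(x_0) = 0.062500, coefficient = 1
x_1 = 0.7500, f(x_1) = 0.316406, coefficient = 2
x_2 = 1.0000, f(x_2) = 1.000000, coefficient = 2
x_3 = 1.2500, f(x_3) = 2.441406, coefficient = 2
x_4 = 1.5000, f(x_4) = 5.062500, coefficient = 2
x_5 = 1.7500, f(x_5) = 9.378906, coefficient = 2
x_6 = 2.0000, f(x_6) = 16.000000, coefficient = 2
x_7 = 2.2500, f(x_7) = 25.628906, coefficient = 2
x_8 = 2.5000, f(x_8) = 39.062500, coefficient = 1

I ≈ (0.250000/2) × 158.781250 = 19.847656
Exact value: 19.525000
Error: 0.322656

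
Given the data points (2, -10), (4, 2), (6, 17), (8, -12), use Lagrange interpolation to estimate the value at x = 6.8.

Lagrange interpolation formula:
P(x) = Σ yᵢ × Lᵢ(x)
where Lᵢ(x) = Π_{j≠i} (x - xⱼ)/(xᵢ - xⱼ)

L_0(6.8) = (6.8 - 4)/(2 - 4) × (6.8 - 6)/(2 - 6) × (6.8 - 8)/(2 - 8) = 0.056000
L_1(6.8) = (6.8 - 2)/(4 - 2) × (6.8 - 6)/(4 - 6) × (6.8 - 8)/(4 - 8) = -0.288000
L_2(6.8) = (6.8 - 2)/(6 - 2) × (6.8 - 4)/(6 - 4) × (6.8 - 8)/(6 - 8) = 1.008000
L_3(6.8) = (6.8 - 2)/(8 - 2) × (6.8 - 4)/(8 - 4) × (6.8 - 6)/(8 - 6) = 0.224000

P(6.8) = (-10)×L_0(6.8) + 2×L_1(6.8) + 17×L_2(6.8) + (-12)×L_3(6.8)
P(6.8) = 13.312000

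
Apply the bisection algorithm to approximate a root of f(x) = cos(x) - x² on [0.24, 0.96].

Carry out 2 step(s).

f(x) = cos(x) - x²
Initial interval: [0.24, 0.96]

Iteration 1:
  c_1 = (0.240000 + 0.960000)/2 = 0.600000
  f(c_1) = f(0.600000) = 0.465336
  f(a) × f(c) ≥ 0, new interval: [0.600000, 0.960000]
Iteration 2:
  c_2 = (0.600000 + 0.960000)/2 = 0.780000
  f(c_2) = f(0.780000) = 0.102514
  f(a) × f(c) ≥ 0, new interval: [0.780000, 0.960000]

After 2 iteration(s), the approximation is c_2 = 0.780000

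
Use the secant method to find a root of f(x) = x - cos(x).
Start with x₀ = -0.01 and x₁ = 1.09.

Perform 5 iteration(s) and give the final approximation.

f(x) = x - cos(x)
x₀ = -0.01, x₁ = 1.09

Secant formula: x_{n+1} = x_n - f(x_n)(x_n - x_{n-1})/(f(x_n) - f(x_{n-1}))

Iteration 1:
  f(-0.010000) = -1.009950
  f(1.090000) = 0.627515
  x_2 = 1.090000 - 0.627515×(1.090000 - (-0.010000))/(0.627515 - (-1.009950))
       = 0.668454
Iteration 2:
  f(1.090000) = 0.627515
  f(0.668454) = -0.116326
  x_3 = 0.668454 - (-0.116326)×(0.668454 - 1.090000)/(-0.116326 - 0.627515)
       = 0.734378
Iteration 3:
  f(0.668454) = -0.116326
  f(0.734378) = -0.007869
  x_4 = 0.734378 - (-0.007869)×(0.734378 - 0.668454)/(-0.007869 - (-0.116326))
       = 0.739161
Iteration 4:
  f(0.734378) = -0.007869
  f(0.739161) = 0.000128
  x_5 = 0.739161 - 0.000128×(0.739161 - 0.734378)/(0.000128 - (-0.007869))
       = 0.739085
Iteration 5:
  f(0.739161) = 0.000128
  f(0.739085) = 0.000000
  x_6 = 0.739085 - 0.000000×(0.739085 - 0.739161)/(0.000000 - 0.000128)
       = 0.739085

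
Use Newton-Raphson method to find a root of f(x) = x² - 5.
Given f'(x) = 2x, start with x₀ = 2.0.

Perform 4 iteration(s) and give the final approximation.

f(x) = x² - 5
f'(x) = 2x
x₀ = 2.0

Newton-Raphson formula: x_{n+1} = x_n - f(x_n)/f'(x_n)

Iteration 1:
  f(2.000000) = -1.000000
  f'(2.000000) = 4.000000
  x_1 = 2.000000 - (-1.000000)/4.000000 = 2.250000
Iteration 2:
  f(2.250000) = 0.062500
  f'(2.250000) = 4.500000
  x_2 = 2.250000 - 0.062500/4.500000 = 2.236111
Iteration 3:
  f(2.236111) = 0.000193
  f'(2.236111) = 4.472222
  x_3 = 2.236111 - 0.000193/4.472222 = 2.236068
Iteration 4:
  f(2.236068) = 0.000000
  f'(2.236068) = 4.472136
  x_4 = 2.236068 - 0.000000/4.472136 = 2.236068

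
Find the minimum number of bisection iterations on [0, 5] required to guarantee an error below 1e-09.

We need (b-a)/2^n ≤ 1e-09
(5 - 0)/2^n ≤ 1e-09
5/2^n ≤ 1e-09
2^n ≥ 5000000000
n ≥ log₂(5000000000) = 32.22
n ≥ 33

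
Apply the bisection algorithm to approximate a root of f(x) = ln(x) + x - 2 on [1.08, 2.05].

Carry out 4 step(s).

f(x) = ln(x) + x - 2
Initial interval: [1.08, 2.05]

Iteration 1:
  c_1 = (1.080000 + 2.050000)/2 = 1.565000
  f(c_1) = f(1.565000) = 0.012886
  f(a) × f(c) < 0, new interval: [1.080000, 1.565000]
Iteration 2:
  c_2 = (1.080000 + 1.565000)/2 = 1.322500
  f(c_2) = f(1.322500) = -0.397976
  f(a) × f(c) ≥ 0, new interval: [1.322500, 1.565000]
Iteration 3:
  c_3 = (1.322500 + 1.565000)/2 = 1.443750
  f(c_3) = f(1.443750) = -0.189006
  f(a) × f(c) ≥ 0, new interval: [1.443750, 1.565000]
Iteration 4:
  c_4 = (1.443750 + 1.565000)/2 = 1.504375
  f(c_4) = f(1.504375) = -0.087247
  f(a) × f(c) ≥ 0, new interval: [1.504375, 1.565000]

After 4 iteration(s), the approximation is c_4 = 1.504375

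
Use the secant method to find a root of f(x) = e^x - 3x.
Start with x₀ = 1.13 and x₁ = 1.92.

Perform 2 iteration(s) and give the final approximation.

f(x) = e^x - 3x
x₀ = 1.13, x₁ = 1.92

Secant formula: x_{n+1} = x_n - f(x_n)(x_n - x_{n-1})/(f(x_n) - f(x_{n-1}))

Iteration 1:
  f(1.130000) = -0.294343
  f(1.920000) = 1.060958
  x_2 = 1.920000 - 1.060958×(1.920000 - 1.130000)/(1.060958 - (-0.294343))
       = 1.301572
Iteration 2:
  f(1.920000) = 1.060958
  f(1.301572) = -0.229647
  x_3 = 1.301572 - (-0.229647)×(1.301572 - 1.920000)/(-0.229647 - 1.060958)
       = 1.411613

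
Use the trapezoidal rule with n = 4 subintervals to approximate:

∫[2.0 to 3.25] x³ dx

f(x) = x³
a = 2.0, b = 3.25, n = 4
h = (b - a)/n = 0.312500

Trapezoidal rule: (h/2)[f(x₀) + 2f(x₁) + 2f(x₂) + ... + f(xₙ)]

x_0 = 2.0000, f(x_0) = 8.000000, coefficient = 1
x_1 = 2.3125, f(x_1) = 12.366455, coefficient = 2
x_2 = 2.6250, f(x_2) = 18.087891, coefficient = 2
x_3 = 2.9375, f(x_3) = 25.347412, coefficient = 2
x_4 = 3.2500, f(x_4) = 34.328125, coefficient = 1

I ≈ (0.312500/2) × 153.931641 = 24.051819
Exact value: 23.891602
Error: 0.160217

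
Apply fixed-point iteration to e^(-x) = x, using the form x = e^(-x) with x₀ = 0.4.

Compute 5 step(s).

Equation: e^(-x) = x
Fixed-point form: x = e^(-x)
x₀ = 0.4

x_1 = g(0.400000) = 0.670320
x_2 = g(0.670320) = 0.511545
x_3 = g(0.511545) = 0.599569
x_4 = g(0.599569) = 0.549048
x_5 = g(0.549048) = 0.577499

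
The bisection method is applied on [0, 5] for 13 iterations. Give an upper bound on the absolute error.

Bisection error bound: |error| ≤ (b-a)/2^n
|error| ≤ (5 - 0)/2^13 = 5/2^13
|error| ≤ 0.0006103516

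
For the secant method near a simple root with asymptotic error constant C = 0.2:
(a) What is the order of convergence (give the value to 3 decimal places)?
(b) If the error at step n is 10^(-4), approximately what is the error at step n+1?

(a) Secant method has superlinear convergence with order φ = (1+√5)/2 ≈ 1.618.
    This means |e_{n+1}| ≈ C|e_n|^1.618.

(b) With |e_n| = 10^(-4) and C = 0.2:
    |e_{n+1}| ≈ 0.2 × (10^(-4))^1.618 = 0.2 × 10^(-6.47)

(a) ≈ 1.618 (golden ratio); (b) |e_{n+1}| ≈ 6.744e-08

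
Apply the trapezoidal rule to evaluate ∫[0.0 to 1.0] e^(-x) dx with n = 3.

f(x) = e^(-x)
a = 0.0, b = 1.0, n = 3
h = (b - a)/n = 0.333333

Trapezoidal rule: (h/2)[f(x₀) + 2f(x₁) + 2f(x₂) + ... + f(xₙ)]

x_0 = 0.0000, f(x_0) = 1.000000, coefficient = 1
x_1 = 0.3333, f(x_1) = 0.716531, coefficient = 2
x_2 = 0.6667, f(x_2) = 0.513417, coefficient = 2
x_3 = 1.0000, f(x_3) = 0.367879, coefficient = 1

I ≈ (0.333333/2) × 3.827776 = 0.637963
Exact value: 0.632121
Error: 0.005842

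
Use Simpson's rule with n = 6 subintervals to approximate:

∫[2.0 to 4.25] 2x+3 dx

f(x) = 2x+3
a = 2.0, b = 4.25, n = 6
h = (b - a)/n = 0.375000

Simpson's rule: (h/3)[f(x₀) + 4f(x₁) + 2f(x₂) + ... + f(xₙ)]

x_0 = 2.0000, f(x_0) = 7.000000, coefficient = 1
x_1 = 2.3750, f(x_1) = 7.750000, coefficient = 4
x_2 = 2.7500, f(x_2) = 8.500000, coefficient = 2
x_3 = 3.1250, f(x_3) = 9.250000, coefficient = 4
x_4 = 3.5000, f(x_4) = 10.000000, coefficient = 2
x_5 = 3.8750, f(x_5) = 10.750000, coefficient = 4
x_6 = 4.2500, f(x_6) = 11.500000, coefficient = 1

I ≈ (0.375000/3) × 166.500000 = 20.812500
Exact value: 20.812500
Error: 0.000000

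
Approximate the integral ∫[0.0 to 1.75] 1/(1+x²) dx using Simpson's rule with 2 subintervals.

f(x) = 1/(1+x²)
a = 0.0, b = 1.75, n = 2
h = (b - a)/n = 0.875000

Simpson's rule: (h/3)[f(x₀) + 4f(x₁) + 2f(x₂) + ... + f(xₙ)]

x_0 = 0.0000, f(x_0) = 1.000000, coefficient = 1
x_1 = 0.8750, f(x_1) = 0.566372, coefficient = 4
x_2 = 1.7500, f(x_2) = 0.246154, coefficient = 1

I ≈ (0.875000/3) × 3.511641 = 1.024229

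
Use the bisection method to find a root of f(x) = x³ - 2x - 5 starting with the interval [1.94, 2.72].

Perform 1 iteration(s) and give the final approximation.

f(x) = x³ - 2x - 5
Initial interval: [1.94, 2.72]

Iteration 1:
  c_1 = (1.940000 + 2.720000)/2 = 2.330000
  f(c_1) = f(2.330000) = 2.989337
  f(a) × f(c) < 0, new interval: [1.940000, 2.330000]

After 1 iteration(s), the approximation is c_1 = 2.330000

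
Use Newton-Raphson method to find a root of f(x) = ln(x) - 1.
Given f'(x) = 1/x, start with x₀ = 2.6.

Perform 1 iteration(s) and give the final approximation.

f(x) = ln(x) - 1
f'(x) = 1/x
x₀ = 2.6

Newton-Raphson formula: x_{n+1} = x_n - f(x_n)/f'(x_n)

Iteration 1:
  f(2.600000) = -0.044489
  f'(2.600000) = 0.384615
  x_1 = 2.600000 - (-0.044489)/0.384615 = 2.715670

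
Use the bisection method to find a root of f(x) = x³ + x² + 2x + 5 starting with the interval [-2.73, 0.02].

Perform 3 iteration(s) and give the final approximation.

f(x) = x³ + x² + 2x + 5
Initial interval: [-2.73, 0.02]

Iteration 1:
  c_1 = (-2.730000 + 0.020000)/2 = -1.355000
  f(c_1) = f(-1.355000) = 1.638211
  f(a) × f(c) < 0, new interval: [-2.730000, -1.355000]
Iteration 2:
  c_2 = (-2.730000 + (-1.355000))/2 = -2.042500
  f(c_2) = f(-2.042500) = -3.434108
  f(a) × f(c) ≥ 0, new interval: [-2.042500, -1.355000]
Iteration 3:
  c_3 = (-2.042500 + (-1.355000))/2 = -1.698750
  f(c_3) = f(-1.698750) = -0.413919
  f(a) × f(c) ≥ 0, new interval: [-1.698750, -1.355000]

After 3 iteration(s), the approximation is c_3 = -1.698750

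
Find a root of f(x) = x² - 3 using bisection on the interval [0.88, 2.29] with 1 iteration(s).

f(x) = x² - 3
Initial interval: [0.88, 2.29]

Iteration 1:
  c_1 = (0.880000 + 2.290000)/2 = 1.585000
  f(c_1) = f(1.585000) = -0.487775
  f(a) × f(c) ≥ 0, new interval: [1.585000, 2.290000]

After 1 iteration(s), the approximation is c_1 = 1.585000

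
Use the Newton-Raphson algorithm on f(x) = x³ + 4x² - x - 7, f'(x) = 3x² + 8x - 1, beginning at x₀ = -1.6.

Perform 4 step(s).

f(x) = x³ + 4x² - x - 7
f'(x) = 3x² + 8x - 1
x₀ = -1.6

Newton-Raphson formula: x_{n+1} = x_n - f(x_n)/f'(x_n)

Iteration 1:
  f(-1.600000) = 0.744000
  f'(-1.600000) = -6.120000
  x_1 = -1.600000 - 0.744000/(-6.120000) = -1.478431
Iteration 2:
  f(-1.478431) = -0.010026
  f'(-1.478431) = -6.270173
  x_2 = -1.478431 - (-0.010026)/(-6.270173) = -1.480030
Iteration 3:
  f(-1.480030) = -0.000001
  f'(-1.480030) = -6.268773
  x_3 = -1.480030 - (-0.000001)/(-6.268773) = -1.480031
Iteration 4:
  f(-1.480031) = 0.000000
  f'(-1.480031) = -6.268773
  x_4 = -1.480031 - 0.000000/(-6.268773) = -1.480031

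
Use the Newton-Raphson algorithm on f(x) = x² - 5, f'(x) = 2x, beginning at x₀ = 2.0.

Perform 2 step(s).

f(x) = x² - 5
f'(x) = 2x
x₀ = 2.0

Newton-Raphson formula: x_{n+1} = x_n - f(x_n)/f'(x_n)

Iteration 1:
  f(2.000000) = -1.000000
  f'(2.000000) = 4.000000
  x_1 = 2.000000 - (-1.000000)/4.000000 = 2.250000
Iteration 2:
  f(2.250000) = 0.062500
  f'(2.250000) = 4.500000
  x_2 = 2.250000 - 0.062500/4.500000 = 2.236111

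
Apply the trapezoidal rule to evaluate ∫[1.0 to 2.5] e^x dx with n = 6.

f(x) = e^x
a = 1.0, b = 2.5, n = 6
h = (b - a)/n = 0.250000

Trapezoidal rule: (h/2)[f(x₀) + 2f(x₁) + 2f(x₂) + ... + f(xₙ)]

x_0 = 1.0000, f(x_0) = 2.718282, coefficient = 1
x_1 = 1.2500, f(x_1) = 3.490343, coefficient = 2
x_2 = 1.5000, f(x_2) = 4.481689, coefficient = 2
x_3 = 1.7500, f(x_3) = 5.754603, coefficient = 2
x_4 = 2.0000, f(x_4) = 7.389056, coefficient = 2
x_5 = 2.2500, f(x_5) = 9.487736, coefficient = 2
x_6 = 2.5000, f(x_6) = 12.182494, coefficient = 1

I ≈ (0.250000/2) × 76.107629 = 9.513454
Exact value: 9.464212
Error: 0.049242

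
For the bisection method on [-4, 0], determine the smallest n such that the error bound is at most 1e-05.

We need (b-a)/2^n ≤ 1e-05
(0 - (-4))/2^n ≤ 1e-05
4/2^n ≤ 1e-05
2^n ≥ 400000
n ≥ log₂(400000) = 18.61
n ≥ 19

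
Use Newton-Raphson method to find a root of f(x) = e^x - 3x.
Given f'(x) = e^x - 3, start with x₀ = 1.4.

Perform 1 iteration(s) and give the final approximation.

f(x) = e^x - 3x
f'(x) = e^x - 3
x₀ = 1.4

Newton-Raphson formula: x_{n+1} = x_n - f(x_n)/f'(x_n)

Iteration 1:
  f(1.400000) = -0.144800
  f'(1.400000) = 1.055200
  x_1 = 1.400000 - (-0.144800)/1.055200 = 1.537225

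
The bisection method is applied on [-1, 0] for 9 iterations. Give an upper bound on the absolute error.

Bisection error bound: |error| ≤ (b-a)/2^n
|error| ≤ (0 - (-1))/2^9 = 1/2^9
|error| ≤ 0.0019531250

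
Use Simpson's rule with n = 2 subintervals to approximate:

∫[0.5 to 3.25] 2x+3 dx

f(x) = 2x+3
a = 0.5, b = 3.25, n = 2
h = (b - a)/n = 1.375000

Simpson's rule: (h/3)[f(x₀) + 4f(x₁) + 2f(x₂) + ... + f(xₙ)]

x_0 = 0.5000, f(x_0) = 4.000000, coefficient = 1
x_1 = 1.8750, f(x_1) = 6.750000, coefficient = 4
x_2 = 3.2500, f(x_2) = 9.500000, coefficient = 1

I ≈ (1.375000/3) × 40.500000 = 18.562500
Exact value: 18.562500
Error: 0.000000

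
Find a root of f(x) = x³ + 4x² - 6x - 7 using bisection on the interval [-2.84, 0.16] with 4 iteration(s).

f(x) = x³ + 4x² - 6x - 7
Initial interval: [-2.84, 0.16]

Iteration 1:
  c_1 = (-2.840000 + 0.160000)/2 = -1.340000
  f(c_1) = f(-1.340000) = 5.816296
  f(a) × f(c) ≥ 0, new interval: [-1.340000, 0.160000]
Iteration 2:
  c_2 = (-1.340000 + 0.160000)/2 = -0.590000
  f(c_2) = f(-0.590000) = -2.272979
  f(a) × f(c) < 0, new interval: [-1.340000, -0.590000]
Iteration 3:
  c_3 = (-1.340000 + (-0.590000))/2 = -0.965000
  f(c_3) = f(-0.965000) = 1.616268
  f(a) × f(c) ≥ 0, new interval: [-0.965000, -0.590000]
Iteration 4:
  c_4 = (-0.965000 + (-0.590000))/2 = -0.777500
  f(c_4) = f(-0.777500) = -0.386979
  f(a) × f(c) < 0, new interval: [-0.965000, -0.777500]

After 4 iteration(s), the approximation is c_4 = -0.777500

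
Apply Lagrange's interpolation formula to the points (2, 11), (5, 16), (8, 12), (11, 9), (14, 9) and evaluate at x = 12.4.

Lagrange interpolation formula:
P(x) = Σ yᵢ × Lᵢ(x)
where Lᵢ(x) = Π_{j≠i} (x - xⱼ)/(xᵢ - xⱼ)

L_0(12.4) = (12.4 - 5)/(2 - 5) × (12.4 - 8)/(2 - 8) × (12.4 - 11)/(2 - 11) × (12.4 - 14)/(2 - 14) = -0.037518
L_1(12.4) = (12.4 - 2)/(5 - 2) × (12.4 - 8)/(5 - 8) × (12.4 - 11)/(5 - 11) × (12.4 - 14)/(5 - 14) = 0.210910
L_2(12.4) = (12.4 - 2)/(8 - 2) × (12.4 - 5)/(8 - 5) × (12.4 - 11)/(8 - 11) × (12.4 - 14)/(8 - 14) = -0.532069
L_3(12.4) = (12.4 - 2)/(11 - 2) × (12.4 - 5)/(11 - 5) × (12.4 - 8)/(11 - 8) × (12.4 - 14)/(11 - 14) = 1.114812
L_4(12.4) = (12.4 - 2)/(14 - 2) × (12.4 - 5)/(14 - 5) × (12.4 - 8)/(14 - 8) × (12.4 - 11)/(14 - 11) = 0.243865

P(12.4) = 11×L_0(12.4) + 16×L_1(12.4) + 12×L_2(12.4) + 9×L_3(12.4) + 9×L_4(12.4)
P(12.4) = 8.805129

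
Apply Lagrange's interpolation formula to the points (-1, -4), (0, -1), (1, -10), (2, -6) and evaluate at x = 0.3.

Lagrange interpolation formula:
P(x) = Σ yᵢ × Lᵢ(x)
where Lᵢ(x) = Π_{j≠i} (x - xⱼ)/(xᵢ - xⱼ)

L_0(0.3) = (0.3 - 0)/(-1 - 0) × (0.3 - 1)/(-1 - 1) × (0.3 - 2)/(-1 - 2) = -0.059500
L_1(0.3) = (0.3 - (-1))/(0 - (-1)) × (0.3 - 1)/(0 - 1) × (0.3 - 2)/(0 - 2) = 0.773500
L_2(0.3) = (0.3 - (-1))/(1 - (-1)) × (0.3 - 0)/(1 - 0) × (0.3 - 2)/(1 - 2) = 0.331500
L_3(0.3) = (0.3 - (-1))/(2 - (-1)) × (0.3 - 0)/(2 - 0) × (0.3 - 1)/(2 - 1) = -0.045500

P(0.3) = (-4)×L_0(0.3) + (-1)×L_1(0.3) + (-10)×L_2(0.3) + (-6)×L_3(0.3)
P(0.3) = -3.577500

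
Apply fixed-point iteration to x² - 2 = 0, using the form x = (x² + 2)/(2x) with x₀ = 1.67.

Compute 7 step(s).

Equation: x² - 2 = 0
Fixed-point form: x = (x² + 2)/(2x)
x₀ = 1.67

x_1 = g(1.670000) = 1.433802
x_2 = g(1.433802) = 1.414347
x_3 = g(1.414347) = 1.414214
x_4 = g(1.414214) = 1.414214
x_5 = g(1.414214) = 1.414214
x_6 = g(1.414214) = 1.414214
x_7 = g(1.414214) = 1.414214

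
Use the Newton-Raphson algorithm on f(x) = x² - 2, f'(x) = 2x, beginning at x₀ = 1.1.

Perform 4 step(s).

f(x) = x² - 2
f'(x) = 2x
x₀ = 1.1

Newton-Raphson formula: x_{n+1} = x_n - f(x_n)/f'(x_n)

Iteration 1:
  f(1.100000) = -0.790000
  f'(1.100000) = 2.200000
  x_1 = 1.100000 - (-0.790000)/2.200000 = 1.459091
Iteration 2:
  f(1.459091) = 0.128946
  f'(1.459091) = 2.918182
  x_2 = 1.459091 - 0.128946/2.918182 = 1.414904
Iteration 3:
  f(1.414904) = 0.001953
  f'(1.414904) = 2.829807
  x_3 = 1.414904 - 0.001953/2.829807 = 1.414214
Iteration 4:
  f(1.414214) = 0.000000
  f'(1.414214) = 2.828427
  x_4 = 1.414214 - 0.000000/2.828427 = 1.414214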